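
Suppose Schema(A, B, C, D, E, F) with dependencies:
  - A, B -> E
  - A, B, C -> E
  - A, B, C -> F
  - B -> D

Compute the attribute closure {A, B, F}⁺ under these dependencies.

Start with {A, B, F}.
A, B -> E applies; add {E} → now {A, B, E, F}.
B -> D applies; add {D} → now {A, B, D, E, F}.
No further FD applies.

{A, B, D, E, F}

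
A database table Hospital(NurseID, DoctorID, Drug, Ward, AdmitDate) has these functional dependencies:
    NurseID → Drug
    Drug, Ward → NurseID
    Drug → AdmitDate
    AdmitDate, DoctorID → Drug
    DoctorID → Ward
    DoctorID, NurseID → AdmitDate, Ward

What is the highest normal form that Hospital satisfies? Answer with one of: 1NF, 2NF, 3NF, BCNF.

1NF

Candidate keys: {AdmitDate, DoctorID}, {DoctorID, Drug}, {DoctorID, NurseID}. Prime attributes: {AdmitDate, DoctorID, Drug, NurseID}.
For NurseID → Drug we have {NurseID}⁺ = {AdmitDate, Drug, NurseID}; {NurseID} is not a superkey, so BCNF fails.
DoctorID → Ward determines the non-prime attribute {Ward} from a non-superkey — 3NF is violated.
The proper key subset {DoctorID} of {AdmitDate, DoctorID} determines non-prime {Ward}, so the relation is not even in 2NF.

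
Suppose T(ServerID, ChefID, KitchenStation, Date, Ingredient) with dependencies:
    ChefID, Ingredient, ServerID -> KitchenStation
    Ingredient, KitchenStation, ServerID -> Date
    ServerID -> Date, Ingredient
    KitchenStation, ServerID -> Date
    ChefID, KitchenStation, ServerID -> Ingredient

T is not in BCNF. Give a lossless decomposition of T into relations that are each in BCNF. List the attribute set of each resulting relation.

Candidate key of the original relation: {ChefID, ServerID}.
{ChefID, Date, Ingredient, KitchenStation, ServerID}: {Ingredient, KitchenStation, ServerID} determines {Date, Ingredient, KitchenStation, ServerID} here but is not a superkey — split on Ingredient, KitchenStation, ServerID -> Date, giving {Date, Ingredient, KitchenStation, ServerID} and {ChefID, Ingredient, KitchenStation, ServerID}.
{Date, Ingredient, KitchenStation, ServerID}: {ServerID} determines {Date, Ingredient, ServerID} here but is not a superkey — split on ServerID -> Date, Ingredient, giving {Date, Ingredient, ServerID} and {KitchenStation, ServerID}.
{Date, Ingredient, ServerID} is in BCNF.
{KitchenStation, ServerID} is in BCNF.
{ChefID, Ingredient, KitchenStation, ServerID}: {ServerID} determines {Ingredient, ServerID} here but is not a superkey — split on ServerID -> Ingredient, giving {Ingredient, ServerID} and {ChefID, KitchenStation, ServerID}.
{Ingredient, ServerID} is in BCNF.
{ChefID, KitchenStation, ServerID} is in BCNF.

{ChefID, KitchenStation, ServerID}; {Date, Ingredient, ServerID}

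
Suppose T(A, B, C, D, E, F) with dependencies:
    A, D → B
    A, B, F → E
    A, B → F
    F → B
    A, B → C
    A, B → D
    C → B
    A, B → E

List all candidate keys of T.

{A, B}, {A, C}, {A, D}, {A, F}

No FD produces {A}, so it must be in every candidate key.
{A, B} is a candidate key since {A, B}⁺ = {A, B, C, D, E, F} covers every attribute.
{A, C} is a candidate key since {A, C}⁺ = {A, B, C, D, E, F} covers every attribute.
{A, D} is a candidate key since {A, D}⁺ = {A, B, C, D, E, F} covers every attribute.
{A, F} is a candidate key since {A, F}⁺ = {A, B, C, D, E, F} covers every attribute.
Any other superkey properly contains one of these, so there are no further candidate keys.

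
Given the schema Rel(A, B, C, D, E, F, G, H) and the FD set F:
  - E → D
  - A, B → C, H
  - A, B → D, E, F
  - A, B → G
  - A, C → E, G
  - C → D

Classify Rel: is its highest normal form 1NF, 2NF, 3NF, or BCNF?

2NF

Candidate key: {A, B}. Prime attributes: {A, B}.
E → D: {E}⁺ = {D, E}, which is not all of the attributes, so the left side is not a superkey — BCNF is violated.
E → D has non-prime {D} on the right and a non-superkey on the left, so 3NF fails.
No proper subset of a key has a non-prime attribute in its closure, so there is no partial dependency; 2NF holds.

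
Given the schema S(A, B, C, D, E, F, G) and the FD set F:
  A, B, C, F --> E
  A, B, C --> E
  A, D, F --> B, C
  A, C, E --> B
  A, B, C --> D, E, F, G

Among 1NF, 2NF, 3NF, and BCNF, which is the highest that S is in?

Candidate keys: {A, B, C}, {A, C, E}, {A, D, F}. Prime attributes: {A, B, C, D, E, F}.
Each dependency's left side is a superkey — BCNF holds.

BCNF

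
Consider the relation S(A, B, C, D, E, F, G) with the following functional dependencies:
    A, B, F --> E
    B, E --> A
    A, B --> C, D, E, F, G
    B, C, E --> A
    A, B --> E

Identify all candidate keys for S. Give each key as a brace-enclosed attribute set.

{A, B}, {B, E}

No FD produces {B}, so it must be in every candidate key.
Closure of {A, B} is {A, B, C, D, E, F, G}, the whole schema; {A, B} is a candidate key.
Closure of {B, E} is {A, B, C, D, E, F, G}, the whole schema; {B, E} is a candidate key.
Any other superkey properly contains one of these, so there are no further candidate keys.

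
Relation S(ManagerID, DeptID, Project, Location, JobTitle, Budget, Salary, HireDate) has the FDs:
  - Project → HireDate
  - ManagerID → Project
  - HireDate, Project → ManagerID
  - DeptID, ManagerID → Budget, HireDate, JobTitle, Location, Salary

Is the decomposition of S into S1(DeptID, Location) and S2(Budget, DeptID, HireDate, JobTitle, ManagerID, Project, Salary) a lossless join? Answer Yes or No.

Common attributes: {DeptID}; their closure is {DeptID}.
S1 ⊄ {DeptID} and S2 ⊄ {DeptID}, so the split is lossy.

No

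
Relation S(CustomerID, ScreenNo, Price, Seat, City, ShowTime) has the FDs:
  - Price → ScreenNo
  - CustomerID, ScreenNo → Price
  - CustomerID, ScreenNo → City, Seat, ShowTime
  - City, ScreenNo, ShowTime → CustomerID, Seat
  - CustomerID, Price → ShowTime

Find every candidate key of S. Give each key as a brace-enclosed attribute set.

{CustomerID, Price} is a candidate key since {CustomerID, Price}⁺ = {City, CustomerID, Price, ScreenNo, Seat, ShowTime} covers every attribute.
{CustomerID, ScreenNo} is a candidate key since {CustomerID, ScreenNo}⁺ = {City, CustomerID, Price, ScreenNo, Seat, ShowTime} covers every attribute.
{City, Price, ShowTime} is a candidate key since {City, Price, ShowTime}⁺ = {City, CustomerID, Price, ScreenNo, Seat, ShowTime} covers every attribute.
{City, ScreenNo, ShowTime} is a candidate key since {City, ScreenNo, ShowTime}⁺ = {City, CustomerID, Price, ScreenNo, Seat, ShowTime} covers every attribute.
No proper subset of any of these is a key, and no other minimal superkey exists.

{City, Price, ShowTime}, {City, ScreenNo, ShowTime}, {CustomerID, Price}, {CustomerID, ScreenNo}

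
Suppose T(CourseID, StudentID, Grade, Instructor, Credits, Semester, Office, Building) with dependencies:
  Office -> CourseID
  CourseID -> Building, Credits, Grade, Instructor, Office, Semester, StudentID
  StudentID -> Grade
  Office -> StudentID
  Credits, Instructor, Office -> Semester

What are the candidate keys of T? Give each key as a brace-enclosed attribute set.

{CourseID}, {Office}

{CourseID}⁺ = {Building, CourseID, Credits, Grade, Instructor, Office, Semester, StudentID}, which is every attribute, so {CourseID} is a candidate key.
{Office}⁺ = {Building, CourseID, Credits, Grade, Instructor, Office, Semester, StudentID}, which is every attribute, so {Office} is a candidate key.
These are minimal and exhaustive — every other superkey contains one of them.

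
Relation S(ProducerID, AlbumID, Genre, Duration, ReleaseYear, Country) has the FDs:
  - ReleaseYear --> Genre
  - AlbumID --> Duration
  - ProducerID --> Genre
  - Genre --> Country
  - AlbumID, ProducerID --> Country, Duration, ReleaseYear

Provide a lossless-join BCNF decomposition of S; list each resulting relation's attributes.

Candidate key of the original relation: {AlbumID, ProducerID}.
In {AlbumID, Country, Duration, Genre, ProducerID, ReleaseYear}, {ReleaseYear} is not a superkey ({ReleaseYear}⁺ restricted to this set is {Country, Genre, ReleaseYear}), so split on ReleaseYear --> Country, Genre into {Country, Genre, ReleaseYear} and {AlbumID, Duration, ProducerID, ReleaseYear}.
In {Country, Genre, ReleaseYear}, {Genre} is not a superkey ({Genre}⁺ restricted to this set is {Country, Genre}), so split on Genre --> Country into {Country, Genre} and {Genre, ReleaseYear}.
{Country, Genre}: every determinant is a superkey — BCNF.
{Genre, ReleaseYear}: every determinant is a superkey — BCNF.
In {AlbumID, Duration, ProducerID, ReleaseYear}, {AlbumID} is not a superkey ({AlbumID}⁺ restricted to this set is {AlbumID, Duration}), so split on AlbumID --> Duration into {AlbumID, Duration} and {AlbumID, ProducerID, ReleaseYear}.
{AlbumID, Duration}: every determinant is a superkey — BCNF.
{AlbumID, ProducerID, ReleaseYear}: every determinant is a superkey — BCNF.

{AlbumID, Duration}; {AlbumID, ProducerID, ReleaseYear}; {Country, Genre}; {Genre, ReleaseYear}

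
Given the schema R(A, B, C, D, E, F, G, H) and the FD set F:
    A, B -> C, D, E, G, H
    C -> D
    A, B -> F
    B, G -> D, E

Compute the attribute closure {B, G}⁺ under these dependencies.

{B, D, E, G}

Start with {B, G}.
B, G -> D, E applies; add {D, E} → now {B, D, E, G}.
No further FD applies.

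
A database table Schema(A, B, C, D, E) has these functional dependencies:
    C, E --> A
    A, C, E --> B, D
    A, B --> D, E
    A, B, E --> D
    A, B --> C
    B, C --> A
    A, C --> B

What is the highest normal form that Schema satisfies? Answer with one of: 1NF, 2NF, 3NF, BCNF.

BCNF

Candidate keys: {A, B}, {A, C}, {B, C}, {C, E}. Prime attributes: {A, B, C, E}.
The left-hand side of every FD is a superkey, so BCNF is satisfied.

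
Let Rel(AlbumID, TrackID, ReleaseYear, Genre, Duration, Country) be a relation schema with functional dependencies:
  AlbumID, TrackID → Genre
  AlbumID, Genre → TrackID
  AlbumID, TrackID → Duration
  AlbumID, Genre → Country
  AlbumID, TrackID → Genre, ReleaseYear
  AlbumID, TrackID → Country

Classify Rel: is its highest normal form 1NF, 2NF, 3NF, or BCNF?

BCNF

Candidate keys: {AlbumID, Genre}, {AlbumID, TrackID}. Prime attributes: {AlbumID, Genre, TrackID}.
The left-hand side of every FD is a superkey, so BCNF is satisfied.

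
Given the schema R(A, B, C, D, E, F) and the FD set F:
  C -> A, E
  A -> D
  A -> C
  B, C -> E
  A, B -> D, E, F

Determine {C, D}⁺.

Start with {C, D}.
C -> A, E applies; add {A, E} → now {A, C, D, E}.
No further FD applies.

{A, C, D, E}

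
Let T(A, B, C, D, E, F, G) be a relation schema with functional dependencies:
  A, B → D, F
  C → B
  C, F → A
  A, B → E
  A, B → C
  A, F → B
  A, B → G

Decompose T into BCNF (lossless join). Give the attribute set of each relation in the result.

{A, C, D, E, F, G}; {B, C}

Candidate keys of the original relation: {A, B}, {A, C}, {A, F}, {C, F}.
In {A, B, C, D, E, F, G}, {C} is not a superkey ({C}⁺ restricted to this set is {B, C}), so split on C → B into {B, C} and {A, C, D, E, F, G}.
{B, C}: every determinant is a superkey — BCNF.
{A, C, D, E, F, G}: every determinant is a superkey — BCNF.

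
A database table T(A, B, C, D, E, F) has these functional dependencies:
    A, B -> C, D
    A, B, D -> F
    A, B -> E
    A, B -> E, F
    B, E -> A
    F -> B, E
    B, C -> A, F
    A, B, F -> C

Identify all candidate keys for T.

{F}⁺ = {A, B, C, D, E, F} — all of the relation — so {F} is a candidate key.
{A, B}⁺ = {A, B, C, D, E, F} — all of the relation — so {A, B} is a candidate key.
{B, C}⁺ = {A, B, C, D, E, F} — all of the relation — so {B, C} is a candidate key.
{B, E}⁺ = {A, B, C, D, E, F} — all of the relation — so {B, E} is a candidate key.
Any other superkey properly contains one of these, so there are no further candidate keys.

{A, B}, {B, C}, {B, E}, {F}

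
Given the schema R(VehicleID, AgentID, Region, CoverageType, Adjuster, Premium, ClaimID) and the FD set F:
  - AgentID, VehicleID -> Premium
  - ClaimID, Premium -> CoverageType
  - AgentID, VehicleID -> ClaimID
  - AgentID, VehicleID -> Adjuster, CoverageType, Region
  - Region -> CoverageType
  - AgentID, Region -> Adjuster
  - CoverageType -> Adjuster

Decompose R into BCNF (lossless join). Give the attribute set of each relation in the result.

Candidate key of the original relation: {AgentID, VehicleID}.
In {Adjuster, AgentID, ClaimID, CoverageType, Premium, Region, VehicleID}, {ClaimID, Premium} is not a superkey ({ClaimID, Premium}⁺ restricted to this set is {Adjuster, ClaimID, CoverageType, Premium}), so split on ClaimID, Premium -> Adjuster, CoverageType into {Adjuster, ClaimID, CoverageType, Premium} and {AgentID, ClaimID, Premium, Region, VehicleID}.
In {Adjuster, ClaimID, CoverageType, Premium}, {CoverageType} is not a superkey ({CoverageType}⁺ restricted to this set is {Adjuster, CoverageType}), so split on CoverageType -> Adjuster into {Adjuster, CoverageType} and {ClaimID, CoverageType, Premium}.
{Adjuster, CoverageType} is in BCNF.
{ClaimID, CoverageType, Premium} is in BCNF.
{AgentID, ClaimID, Premium, Region, VehicleID} is in BCNF.

{Adjuster, CoverageType}; {AgentID, ClaimID, Premium, Region, VehicleID}; {ClaimID, CoverageType, Premium}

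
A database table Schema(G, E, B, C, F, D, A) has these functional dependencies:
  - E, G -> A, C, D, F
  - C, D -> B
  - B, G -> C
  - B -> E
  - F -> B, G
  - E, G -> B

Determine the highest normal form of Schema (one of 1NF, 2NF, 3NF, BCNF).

Candidate keys: {B, G}, {C, D, G}, {E, G}, {F}. Prime attributes: {B, C, D, E, F, G}.
C, D -> B breaks BCNF: {C, D}⁺ = {B, C, D, E}, so {C, D} is not a superkey.
Since {B} ⊆ prime attributes and every other non-superkey FD also has a prime right side, the schema is in 3NF.

3NF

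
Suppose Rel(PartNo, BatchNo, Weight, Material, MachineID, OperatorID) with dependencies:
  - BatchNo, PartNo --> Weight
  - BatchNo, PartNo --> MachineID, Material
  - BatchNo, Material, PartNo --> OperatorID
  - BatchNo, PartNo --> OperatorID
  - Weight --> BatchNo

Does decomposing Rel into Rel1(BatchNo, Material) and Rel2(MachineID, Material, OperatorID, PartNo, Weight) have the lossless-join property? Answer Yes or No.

No

The shared attributes are {Material} and {Material}⁺ = {Material}.
Neither Rel1 nor Rel2 is contained in that closure, so the decomposition is lossy.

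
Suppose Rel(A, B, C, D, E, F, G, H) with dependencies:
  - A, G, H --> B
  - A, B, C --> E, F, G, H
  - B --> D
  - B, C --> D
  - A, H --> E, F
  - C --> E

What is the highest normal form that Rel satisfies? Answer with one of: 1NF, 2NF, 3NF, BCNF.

Candidate keys: {A, B, C}, {A, C, G, H}. Prime attributes: {A, B, C, G, H}.
A, G, H --> B: {A, G, H}⁺ = {A, B, D, E, F, G, H}, which is not all of the attributes, so the left side is not a superkey — BCNF is violated.
B --> D determines the non-prime attribute {D} from a non-superkey — 3NF is violated.
Since {B} ⊂ {A, B, C} and {B}⁺ ⊇ {D} with {D} non-prime, there is a partial dependency; 2NF fails.

1NF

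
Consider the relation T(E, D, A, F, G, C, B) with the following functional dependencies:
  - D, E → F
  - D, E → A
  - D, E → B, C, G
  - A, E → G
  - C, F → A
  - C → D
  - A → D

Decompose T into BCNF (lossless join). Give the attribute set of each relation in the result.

{A, C, F}; {B, C, E, F, G}; {C, D}

Candidate keys of the original relation: {A, E}, {C, E}, {D, E}.
Within {A, B, C, D, E, F, G}: {C, F}⁺ ∩ {A, B, C, D, E, F, G} = {A, C, D, F}, not the whole set, so C, F → A, D violates BCNF; decompose into {A, C, D, F} and {B, C, E, F, G}.
Within {A, C, D, F}: {C}⁺ ∩ {A, C, D, F} = {C, D}, not the whole set, so C → D violates BCNF; decompose into {C, D} and {A, C, F}.
{C, D} is in BCNF.
{A, C, F} is in BCNF.
{B, C, E, F, G} is in BCNF.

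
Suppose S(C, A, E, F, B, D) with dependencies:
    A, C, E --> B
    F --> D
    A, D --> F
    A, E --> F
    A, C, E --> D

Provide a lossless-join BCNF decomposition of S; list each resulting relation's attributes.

{A, B, C, E}; {A, E, F}; {D, F}

Candidate key of the original relation: {A, C, E}.
Within {A, B, C, D, E, F}: {F}⁺ ∩ {A, B, C, D, E, F} = {D, F}, not the whole set, so F --> D violates BCNF; decompose into {D, F} and {A, B, C, E, F}.
{D, F}: every determinant is a superkey — BCNF.
Within {A, B, C, E, F}: {A, E}⁺ ∩ {A, B, C, E, F} = {A, E, F}, not the whole set, so A, E --> F violates BCNF; decompose into {A, E, F} and {A, B, C, E}.
{A, E, F}: every determinant is a superkey — BCNF.
{A, B, C, E}: every determinant is a superkey — BCNF.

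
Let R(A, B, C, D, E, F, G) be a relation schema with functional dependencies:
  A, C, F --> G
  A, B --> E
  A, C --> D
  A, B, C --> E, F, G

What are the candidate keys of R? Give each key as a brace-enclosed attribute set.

{A, B, C} never appear on the right of any FD, so every key must include all of them.
{A, B, C}⁺ = {A, B, C, D, E, F, G} — all of the relation — so {A, B, C} is a candidate key.
Every other attribute set either contains this one or has a smaller closure.

{A, B, C}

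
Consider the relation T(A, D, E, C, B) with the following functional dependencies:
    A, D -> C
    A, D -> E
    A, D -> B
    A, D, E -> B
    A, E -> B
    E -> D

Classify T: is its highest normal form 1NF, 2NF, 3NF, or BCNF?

Candidate keys: {A, D}, {A, E}. Prime attributes: {A, D, E}.
E -> D: {E}⁺ = {D, E}, which is not all of the attributes, so the left side is not a superkey — BCNF is violated.
Since {D} ⊆ prime attributes and every other non-superkey FD also has a prime right side, the schema is in 3NF.

3NF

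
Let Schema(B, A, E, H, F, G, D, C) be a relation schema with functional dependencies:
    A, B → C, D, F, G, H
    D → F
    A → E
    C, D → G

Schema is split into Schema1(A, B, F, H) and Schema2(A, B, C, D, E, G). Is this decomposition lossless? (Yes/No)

Yes

Schema1 ∩ Schema2 = {A, B}; its closure under F is {A, B, C, D, E, F, G, H}.
Since Schema1 ⊆ {A, B, C, D, E, F, G, H}, the intersection is a superkey of Schema1; the decomposition is lossless.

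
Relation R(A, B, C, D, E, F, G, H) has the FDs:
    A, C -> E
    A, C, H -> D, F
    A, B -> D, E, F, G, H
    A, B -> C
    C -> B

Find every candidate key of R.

{A} never appears on the right of any FD, so every key must include it.
{A, B}⁺ = {A, B, C, D, E, F, G, H}, which is every attribute, so {A, B} is a candidate key.
{A, C}⁺ = {A, B, C, D, E, F, G, H}, which is every attribute, so {A, C} is a candidate key.
Any other superkey properly contains one of these, so there are no further candidate keys.

{A, B}, {A, C}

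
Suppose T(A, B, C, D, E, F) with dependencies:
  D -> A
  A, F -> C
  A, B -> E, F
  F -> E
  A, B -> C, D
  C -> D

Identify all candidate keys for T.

Attributes never on any right-hand side: {B} — every candidate key must contain it.
{A, B} is a candidate key since {A, B}⁺ = {A, B, C, D, E, F} covers every attribute.
{B, C} is a candidate key since {B, C}⁺ = {A, B, C, D, E, F} covers every attribute.
{B, D} is a candidate key since {B, D}⁺ = {A, B, C, D, E, F} covers every attribute.
Any other superkey properly contains one of these, so there are no further candidate keys.

{A, B}, {B, C}, {B, D}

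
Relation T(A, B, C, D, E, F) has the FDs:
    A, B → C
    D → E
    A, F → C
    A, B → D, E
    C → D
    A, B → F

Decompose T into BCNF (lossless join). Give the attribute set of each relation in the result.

Candidate key of the original relation: {A, B}.
In {A, B, C, D, E, F}, {D} is not a superkey ({D}⁺ restricted to this set is {D, E}), so split on D → E into {D, E} and {A, B, C, D, F}.
{D, E} has no BCNF violation.
In {A, B, C, D, F}, {A, F} is not a superkey ({A, F}⁺ restricted to this set is {A, C, D, F}), so split on A, F → C, D into {A, C, D, F} and {A, B, F}.
In {A, C, D, F}, {C} is not a superkey ({C}⁺ restricted to this set is {C, D}), so split on C → D into {C, D} and {A, C, F}.
{C, D} has no BCNF violation.
{A, C, F} has no BCNF violation.
{A, B, F} has no BCNF violation.

{A, B, F}; {A, C, F}; {C, D}; {D, E}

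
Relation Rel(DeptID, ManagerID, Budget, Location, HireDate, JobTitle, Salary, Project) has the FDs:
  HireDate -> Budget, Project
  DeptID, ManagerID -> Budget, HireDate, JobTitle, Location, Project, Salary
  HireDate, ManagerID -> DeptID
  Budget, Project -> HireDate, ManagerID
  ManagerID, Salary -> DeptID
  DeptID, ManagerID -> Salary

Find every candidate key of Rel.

{Budget, Project}, {DeptID, ManagerID}, {HireDate}, {ManagerID, Salary}

{HireDate}⁺ = {Budget, DeptID, HireDate, JobTitle, Location, ManagerID, Project, Salary}, which is every attribute, so {HireDate} is a candidate key.
{Budget, Project}⁺ = {Budget, DeptID, HireDate, JobTitle, Location, ManagerID, Project, Salary}, which is every attribute, so {Budget, Project} is a candidate key.
{DeptID, ManagerID}⁺ = {Budget, DeptID, HireDate, JobTitle, Location, ManagerID, Project, Salary}, which is every attribute, so {DeptID, ManagerID} is a candidate key.
{ManagerID, Salary}⁺ = {Budget, DeptID, HireDate, JobTitle, Location, ManagerID, Project, Salary}, which is every attribute, so {ManagerID, Salary} is a candidate key.
No proper subset of any of these is a key, and no other minimal superkey exists.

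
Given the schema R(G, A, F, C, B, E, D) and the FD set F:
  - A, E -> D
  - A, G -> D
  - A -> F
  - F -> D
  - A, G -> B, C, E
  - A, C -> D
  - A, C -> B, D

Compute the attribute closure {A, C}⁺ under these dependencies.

Start with {A, C}.
A -> F applies; add {F} → now {A, C, F}.
F -> D applies; add {D} → now {A, C, D, F}.
A, C -> B, D applies; add {B} → now {A, B, C, D, F}.
No further FD applies.

{A, B, C, D, F}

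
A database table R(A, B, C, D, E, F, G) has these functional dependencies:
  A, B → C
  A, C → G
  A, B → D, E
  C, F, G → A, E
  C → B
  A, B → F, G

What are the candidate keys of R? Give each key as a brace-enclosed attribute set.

{A, B}⁺ = {A, B, C, D, E, F, G} — all of the relation — so {A, B} is a candidate key.
{A, C}⁺ = {A, B, C, D, E, F, G} — all of the relation — so {A, C} is a candidate key.
{C, F, G}⁺ = {A, B, C, D, E, F, G} — all of the relation — so {C, F, G} is a candidate key.
These are minimal and exhaustive — every other superkey contains one of them.

{A, B}, {A, C}, {C, F, G}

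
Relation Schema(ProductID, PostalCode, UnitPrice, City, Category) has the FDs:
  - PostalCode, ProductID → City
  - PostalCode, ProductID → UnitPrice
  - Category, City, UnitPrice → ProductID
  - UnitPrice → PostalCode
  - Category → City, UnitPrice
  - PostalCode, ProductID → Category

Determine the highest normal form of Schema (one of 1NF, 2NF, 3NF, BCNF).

3NF

Candidate keys: {Category}, {PostalCode, ProductID}, {ProductID, UnitPrice}. Prime attributes: {Category, PostalCode, ProductID, UnitPrice}.
UnitPrice → PostalCode breaks BCNF: {UnitPrice}⁺ = {PostalCode, UnitPrice}, so {UnitPrice} is not a superkey.
Since {PostalCode} ⊆ prime attributes and every other non-superkey FD also has a prime right side, the schema is in 3NF.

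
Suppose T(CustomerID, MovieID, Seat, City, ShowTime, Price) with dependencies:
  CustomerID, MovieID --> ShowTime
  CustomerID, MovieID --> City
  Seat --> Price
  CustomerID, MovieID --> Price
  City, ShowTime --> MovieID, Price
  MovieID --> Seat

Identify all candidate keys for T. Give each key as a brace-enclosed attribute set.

No FD produces {CustomerID}, so it must be in every candidate key.
{CustomerID, MovieID}⁺ = {City, CustomerID, MovieID, Price, Seat, ShowTime} — all of the relation — so {CustomerID, MovieID} is a candidate key.
{City, CustomerID, ShowTime}⁺ = {City, CustomerID, MovieID, Price, Seat, ShowTime} — all of the relation — so {City, CustomerID, ShowTime} is a candidate key.
These are minimal and exhaustive — every other superkey contains one of them.

{City, CustomerID, ShowTime}, {CustomerID, MovieID}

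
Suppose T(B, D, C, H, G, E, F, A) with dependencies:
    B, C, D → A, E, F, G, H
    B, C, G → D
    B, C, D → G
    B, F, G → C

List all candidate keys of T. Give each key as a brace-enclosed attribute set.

No FD produces {B}, so it must be in every candidate key.
Closure of {B, C, D} is {A, B, C, D, E, F, G, H}, the whole schema; {B, C, D} is a candidate key.
Closure of {B, C, G} is {A, B, C, D, E, F, G, H}, the whole schema; {B, C, G} is a candidate key.
Closure of {B, F, G} is {A, B, C, D, E, F, G, H}, the whole schema; {B, F, G} is a candidate key.
No proper subset of any of these is a key, and no other minimal superkey exists.

{B, C, D}, {B, C, G}, {B, F, G}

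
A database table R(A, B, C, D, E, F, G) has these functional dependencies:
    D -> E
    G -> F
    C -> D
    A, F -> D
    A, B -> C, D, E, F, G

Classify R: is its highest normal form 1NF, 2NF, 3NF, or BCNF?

2NF

Candidate key: {A, B}. Prime attributes: {A, B}.
For D -> E we have {D}⁺ = {D, E}; {D} is not a superkey, so BCNF fails.
D -> E determines the non-prime attribute {E} from a non-superkey — 3NF is violated.
Checking every proper subset of each key, none determines a non-prime attribute — 2NF is satisfied.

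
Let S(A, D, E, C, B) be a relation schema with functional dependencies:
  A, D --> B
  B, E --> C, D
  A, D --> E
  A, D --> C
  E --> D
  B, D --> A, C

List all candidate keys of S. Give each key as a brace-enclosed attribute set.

{A, D}⁺ = {A, B, C, D, E}, which is every attribute, so {A, D} is a candidate key.
{A, E}⁺ = {A, B, C, D, E}, which is every attribute, so {A, E} is a candidate key.
{B, D}⁺ = {A, B, C, D, E}, which is every attribute, so {B, D} is a candidate key.
{B, E}⁺ = {A, B, C, D, E}, which is every attribute, so {B, E} is a candidate key.
These are minimal and exhaustive — every other superkey contains one of them.

{A, D}, {A, E}, {B, D}, {B, E}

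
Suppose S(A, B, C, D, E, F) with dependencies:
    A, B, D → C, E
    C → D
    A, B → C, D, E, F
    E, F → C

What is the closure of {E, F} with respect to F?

Start with {E, F}.
E, F → C applies; add {C} → now {C, E, F}.
C → D applies; add {D} → now {C, D, E, F}.
No further FD applies.

{C, D, E, F}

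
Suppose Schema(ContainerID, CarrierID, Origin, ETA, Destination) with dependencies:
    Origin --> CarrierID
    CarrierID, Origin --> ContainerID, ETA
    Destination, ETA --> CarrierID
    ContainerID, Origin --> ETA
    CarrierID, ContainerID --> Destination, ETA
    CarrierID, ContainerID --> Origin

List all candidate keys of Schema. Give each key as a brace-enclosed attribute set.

Closure of {Origin} is {CarrierID, ContainerID, Destination, ETA, Origin}, the whole schema; {Origin} is a candidate key.
Closure of {CarrierID, ContainerID} is {CarrierID, ContainerID, Destination, ETA, Origin}, the whole schema; {CarrierID, ContainerID} is a candidate key.
Closure of {ContainerID, Destination, ETA} is {CarrierID, ContainerID, Destination, ETA, Origin}, the whole schema; {ContainerID, Destination, ETA} is a candidate key.
These are minimal and exhaustive — every other superkey contains one of them.

{CarrierID, ContainerID}, {ContainerID, Destination, ETA}, {Origin}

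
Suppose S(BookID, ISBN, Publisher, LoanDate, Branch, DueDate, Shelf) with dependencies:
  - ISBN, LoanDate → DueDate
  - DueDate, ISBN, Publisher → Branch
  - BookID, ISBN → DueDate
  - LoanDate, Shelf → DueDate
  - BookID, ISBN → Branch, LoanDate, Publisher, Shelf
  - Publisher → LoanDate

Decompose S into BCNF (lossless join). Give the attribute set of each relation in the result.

Candidate key of the original relation: {BookID, ISBN}.
Within {BookID, Branch, DueDate, ISBN, LoanDate, Publisher, Shelf}: {ISBN, LoanDate}⁺ ∩ {BookID, Branch, DueDate, ISBN, LoanDate, Publisher, Shelf} = {DueDate, ISBN, LoanDate}, not the whole set, so ISBN, LoanDate → DueDate violates BCNF; decompose into {DueDate, ISBN, LoanDate} and {BookID, Branch, ISBN, LoanDate, Publisher, Shelf}.
{DueDate, ISBN, LoanDate} is in BCNF.
Within {BookID, Branch, ISBN, LoanDate, Publisher, Shelf}: {Publisher}⁺ ∩ {BookID, Branch, ISBN, LoanDate, Publisher, Shelf} = {LoanDate, Publisher}, not the whole set, so Publisher → LoanDate violates BCNF; decompose into {LoanDate, Publisher} and {BookID, Branch, ISBN, Publisher, Shelf}.
{LoanDate, Publisher} is in BCNF.
Within {BookID, Branch, ISBN, Publisher, Shelf}: {ISBN, Publisher}⁺ ∩ {BookID, Branch, ISBN, Publisher, Shelf} = {Branch, ISBN, Publisher}, not the whole set, so ISBN, Publisher → Branch violates BCNF; decompose into {Branch, ISBN, Publisher} and {BookID, ISBN, Publisher, Shelf}.
{Branch, ISBN, Publisher} is in BCNF.
{BookID, ISBN, Publisher, Shelf} is in BCNF.

{BookID, ISBN, Publisher, Shelf}; {Branch, ISBN, Publisher}; {DueDate, ISBN, LoanDate}; {LoanDate, Publisher}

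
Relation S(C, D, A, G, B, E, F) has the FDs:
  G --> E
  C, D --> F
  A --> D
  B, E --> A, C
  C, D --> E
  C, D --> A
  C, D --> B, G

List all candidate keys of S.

{A, C}⁺ = {A, B, C, D, E, F, G}, which is every attribute, so {A, C} is a candidate key.
{B, E}⁺ = {A, B, C, D, E, F, G}, which is every attribute, so {B, E} is a candidate key.
{B, G}⁺ = {A, B, C, D, E, F, G}, which is every attribute, so {B, G} is a candidate key.
{C, D}⁺ = {A, B, C, D, E, F, G}, which is every attribute, so {C, D} is a candidate key.
These are minimal and exhaustive — every other superkey contains one of them.

{A, C}, {B, E}, {B, G}, {C, D}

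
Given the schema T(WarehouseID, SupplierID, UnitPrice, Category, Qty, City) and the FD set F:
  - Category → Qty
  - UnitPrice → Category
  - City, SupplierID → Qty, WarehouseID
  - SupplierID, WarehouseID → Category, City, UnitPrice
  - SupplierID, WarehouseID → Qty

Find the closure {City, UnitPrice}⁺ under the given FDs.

Start with {City, UnitPrice}.
UnitPrice → Category applies; add {Category} → now {Category, City, UnitPrice}.
Category → Qty applies; add {Qty} → now {Category, City, Qty, UnitPrice}.
No further FD applies.

{Category, City, Qty, UnitPrice}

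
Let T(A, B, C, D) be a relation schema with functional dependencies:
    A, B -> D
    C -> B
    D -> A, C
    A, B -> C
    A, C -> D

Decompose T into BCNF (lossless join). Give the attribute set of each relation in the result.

{A, C, D}; {B, C}

Candidate keys of the original relation: {A, B}, {A, C}, {D}.
{A, B, C, D}: {C} determines {B, C} here but is not a superkey — split on C -> B, giving {B, C} and {A, C, D}.
{B, C} has no BCNF violation.
{A, C, D} has no BCNF violation.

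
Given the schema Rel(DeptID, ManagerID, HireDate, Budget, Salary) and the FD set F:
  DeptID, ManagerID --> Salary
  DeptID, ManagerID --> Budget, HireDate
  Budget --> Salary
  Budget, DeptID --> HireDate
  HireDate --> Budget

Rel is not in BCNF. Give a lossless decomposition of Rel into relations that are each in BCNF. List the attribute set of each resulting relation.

{Budget, DeptID, ManagerID}; {Budget, HireDate}; {Budget, Salary}; {DeptID, HireDate}

Candidate key of the original relation: {DeptID, ManagerID}.
In {Budget, DeptID, HireDate, ManagerID, Salary}, {Budget} is not a superkey ({Budget}⁺ restricted to this set is {Budget, Salary}), so split on Budget --> Salary into {Budget, Salary} and {Budget, DeptID, HireDate, ManagerID}.
{Budget, Salary}: every determinant is a superkey — BCNF.
In {Budget, DeptID, HireDate, ManagerID}, {Budget, DeptID} is not a superkey ({Budget, DeptID}⁺ restricted to this set is {Budget, DeptID, HireDate}), so split on Budget, DeptID --> HireDate into {Budget, DeptID, HireDate} and {Budget, DeptID, ManagerID}.
In {Budget, DeptID, HireDate}, {HireDate} is not a superkey ({HireDate}⁺ restricted to this set is {Budget, HireDate}), so split on HireDate --> Budget into {Budget, HireDate} and {DeptID, HireDate}.
{Budget, HireDate}: every determinant is a superkey — BCNF.
{DeptID, HireDate}: every determinant is a superkey — BCNF.
{Budget, DeptID, ManagerID}: every determinant is a superkey — BCNF.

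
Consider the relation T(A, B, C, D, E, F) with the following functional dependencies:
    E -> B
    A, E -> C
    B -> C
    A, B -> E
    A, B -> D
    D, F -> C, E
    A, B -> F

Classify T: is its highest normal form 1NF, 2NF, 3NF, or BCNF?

1NF

Candidate keys: {A, B}, {A, D, F}, {A, E}. Prime attributes: {A, B, D, E, F}.
For E -> B we have {E}⁺ = {B, C, E}; {E} is not a superkey, so BCNF fails.
B -> C determines the non-prime attribute {C} from a non-superkey — 3NF is violated.
{B} is a proper subset of the key {A, B}, and {B}⁺ contains the non-prime attribute {C} — a partial dependency, so 2NF is violated.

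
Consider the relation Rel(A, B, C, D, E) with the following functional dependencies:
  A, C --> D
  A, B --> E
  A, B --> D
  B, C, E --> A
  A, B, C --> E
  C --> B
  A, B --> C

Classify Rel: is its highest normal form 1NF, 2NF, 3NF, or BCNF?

Candidate keys: {A, B}, {A, C}, {C, E}. Prime attributes: {A, B, C, E}.
C --> B: {C}⁺ = {B, C}, which is not all of the attributes, so the left side is not a superkey — BCNF is violated.
Since {B} ⊆ prime attributes and every other non-superkey FD also has a prime right side, the schema is in 3NF.

3NF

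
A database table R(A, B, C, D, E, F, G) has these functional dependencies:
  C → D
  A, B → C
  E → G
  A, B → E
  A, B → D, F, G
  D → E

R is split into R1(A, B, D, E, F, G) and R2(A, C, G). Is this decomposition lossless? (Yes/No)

No

Common attributes: {A, G}; their closure is {A, G}.
Neither R1 nor R2 is contained in that closure, so the decomposition is lossy.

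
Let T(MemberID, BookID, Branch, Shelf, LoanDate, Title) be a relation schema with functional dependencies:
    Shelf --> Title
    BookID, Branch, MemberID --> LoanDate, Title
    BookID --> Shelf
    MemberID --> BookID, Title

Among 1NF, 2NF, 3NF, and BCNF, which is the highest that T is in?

1NF

Candidate key: {Branch, MemberID}. Prime attributes: {Branch, MemberID}.
Shelf --> Title breaks BCNF: {Shelf}⁺ = {Shelf, Title}, so {Shelf} is not a superkey.
Shelf --> Title has non-prime {Title} on the right and a non-superkey on the left, so 3NF fails.
{MemberID} is a proper subset of the key {Branch, MemberID}, and {MemberID}⁺ contains the non-prime attributes {BookID, Shelf, Title} — a partial dependency, so 2NF is violated.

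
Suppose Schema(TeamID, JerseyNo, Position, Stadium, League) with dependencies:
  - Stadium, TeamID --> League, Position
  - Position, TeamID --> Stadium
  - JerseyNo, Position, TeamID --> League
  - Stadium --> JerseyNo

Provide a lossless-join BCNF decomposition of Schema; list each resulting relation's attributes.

Candidate keys of the original relation: {Position, TeamID}, {Stadium, TeamID}.
Within {JerseyNo, League, Position, Stadium, TeamID}: {Stadium}⁺ ∩ {JerseyNo, League, Position, Stadium, TeamID} = {JerseyNo, Stadium}, not the whole set, so Stadium --> JerseyNo violates BCNF; decompose into {JerseyNo, Stadium} and {League, Position, Stadium, TeamID}.
{JerseyNo, Stadium} is in BCNF.
{League, Position, Stadium, TeamID} is in BCNF.

{JerseyNo, Stadium}; {League, Position, Stadium, TeamID}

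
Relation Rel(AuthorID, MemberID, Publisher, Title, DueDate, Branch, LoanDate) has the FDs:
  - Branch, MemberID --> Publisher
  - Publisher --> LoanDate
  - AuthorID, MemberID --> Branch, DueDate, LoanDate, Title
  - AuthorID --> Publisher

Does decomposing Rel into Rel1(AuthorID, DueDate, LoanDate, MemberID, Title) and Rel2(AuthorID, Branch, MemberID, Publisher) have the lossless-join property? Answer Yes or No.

Common attributes: {AuthorID, MemberID}; their closure is {AuthorID, Branch, DueDate, LoanDate, MemberID, Publisher, Title}.
Since Rel1 ⊆ {AuthorID, Branch, DueDate, LoanDate, MemberID, Publisher, Title}, the intersection is a superkey of Rel1; the decomposition is lossless.

Yes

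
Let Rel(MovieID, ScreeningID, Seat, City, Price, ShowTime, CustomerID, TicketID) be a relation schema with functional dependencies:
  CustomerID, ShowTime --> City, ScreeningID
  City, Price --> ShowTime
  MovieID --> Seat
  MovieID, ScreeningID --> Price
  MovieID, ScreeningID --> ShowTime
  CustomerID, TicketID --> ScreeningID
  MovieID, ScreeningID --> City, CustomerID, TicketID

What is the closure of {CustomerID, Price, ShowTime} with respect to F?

{City, CustomerID, Price, ScreeningID, ShowTime}

Start with {CustomerID, Price, ShowTime}.
CustomerID, ShowTime --> City, ScreeningID applies; add {City, ScreeningID} → now {City, CustomerID, Price, ScreeningID, ShowTime}.
No further FD applies.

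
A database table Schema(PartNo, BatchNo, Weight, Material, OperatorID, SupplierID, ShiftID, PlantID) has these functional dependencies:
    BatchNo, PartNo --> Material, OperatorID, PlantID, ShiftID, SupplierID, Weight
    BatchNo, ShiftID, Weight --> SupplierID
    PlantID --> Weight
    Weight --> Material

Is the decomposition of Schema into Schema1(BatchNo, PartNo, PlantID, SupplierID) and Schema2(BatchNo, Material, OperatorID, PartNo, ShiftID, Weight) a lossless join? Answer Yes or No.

Yes

Schema1 ∩ Schema2 = {BatchNo, PartNo}; its closure under F is {BatchNo, Material, OperatorID, PartNo, PlantID, ShiftID, SupplierID, Weight}.
This includes all of Schema1, so the common attributes are a superkey of Schema1 — the join is lossless.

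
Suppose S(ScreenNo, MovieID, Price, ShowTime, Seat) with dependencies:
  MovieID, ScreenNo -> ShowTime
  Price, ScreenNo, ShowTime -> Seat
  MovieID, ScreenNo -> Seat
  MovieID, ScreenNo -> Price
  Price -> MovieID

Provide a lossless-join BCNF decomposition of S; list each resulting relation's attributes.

{MovieID, Price}; {Price, ScreenNo, Seat, ShowTime}

Candidate keys of the original relation: {MovieID, ScreenNo}, {Price, ScreenNo}.
In {MovieID, Price, ScreenNo, Seat, ShowTime}, {Price} is not a superkey ({Price}⁺ restricted to this set is {MovieID, Price}), so split on Price -> MovieID into {MovieID, Price} and {Price, ScreenNo, Seat, ShowTime}.
{MovieID, Price} has no BCNF violation.
{Price, ScreenNo, Seat, ShowTime} has no BCNF violation.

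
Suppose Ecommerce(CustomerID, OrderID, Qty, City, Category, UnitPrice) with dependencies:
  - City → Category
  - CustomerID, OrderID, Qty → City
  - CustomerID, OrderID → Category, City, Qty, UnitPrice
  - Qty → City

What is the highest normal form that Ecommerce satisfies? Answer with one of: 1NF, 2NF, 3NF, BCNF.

Candidate key: {CustomerID, OrderID}. Prime attributes: {CustomerID, OrderID}.
City → Category: {City}⁺ = {Category, City}, which is not all of the attributes, so the left side is not a superkey — BCNF is violated.
City → Category determines the non-prime attribute {Category} from a non-superkey — 3NF is violated.
Checking every proper subset of each key, none determines a non-prime attribute — 2NF is satisfied.

2NF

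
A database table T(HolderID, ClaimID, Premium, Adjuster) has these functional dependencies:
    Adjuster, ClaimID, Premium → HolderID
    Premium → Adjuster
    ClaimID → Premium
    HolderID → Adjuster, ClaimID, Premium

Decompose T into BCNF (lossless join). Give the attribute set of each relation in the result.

Candidate keys of the original relation: {ClaimID}, {HolderID}.
In {Adjuster, ClaimID, HolderID, Premium}, {Premium} is not a superkey ({Premium}⁺ restricted to this set is {Adjuster, Premium}), so split on Premium → Adjuster into {Adjuster, Premium} and {ClaimID, HolderID, Premium}.
{Adjuster, Premium} is in BCNF.
{ClaimID, HolderID, Premium} is in BCNF.

{Adjuster, Premium}; {ClaimID, HolderID, Premium}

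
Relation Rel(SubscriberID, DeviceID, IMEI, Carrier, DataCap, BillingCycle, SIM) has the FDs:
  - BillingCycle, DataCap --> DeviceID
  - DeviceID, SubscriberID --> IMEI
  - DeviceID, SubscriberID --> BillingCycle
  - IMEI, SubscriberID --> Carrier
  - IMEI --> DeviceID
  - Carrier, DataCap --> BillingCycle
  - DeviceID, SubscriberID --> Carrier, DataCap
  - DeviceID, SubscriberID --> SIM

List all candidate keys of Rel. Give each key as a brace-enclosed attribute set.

No FD produces {SubscriberID}, so it must be in every candidate key.
Closure of {DeviceID, SubscriberID} is {BillingCycle, Carrier, DataCap, DeviceID, IMEI, SIM, SubscriberID}, the whole schema; {DeviceID, SubscriberID} is a candidate key.
Closure of {IMEI, SubscriberID} is {BillingCycle, Carrier, DataCap, DeviceID, IMEI, SIM, SubscriberID}, the whole schema; {IMEI, SubscriberID} is a candidate key.
Closure of {BillingCycle, DataCap, SubscriberID} is {BillingCycle, Carrier, DataCap, DeviceID, IMEI, SIM, SubscriberID}, the whole schema; {BillingCycle, DataCap, SubscriberID} is a candidate key.
Closure of {Carrier, DataCap, SubscriberID} is {BillingCycle, Carrier, DataCap, DeviceID, IMEI, SIM, SubscriberID}, the whole schema; {Carrier, DataCap, SubscriberID} is a candidate key.
Any other superkey properly contains one of these, so there are no further candidate keys.

{BillingCycle, DataCap, SubscriberID}, {Carrier, DataCap, SubscriberID}, {DeviceID, SubscriberID}, {IMEI, SubscriberID}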